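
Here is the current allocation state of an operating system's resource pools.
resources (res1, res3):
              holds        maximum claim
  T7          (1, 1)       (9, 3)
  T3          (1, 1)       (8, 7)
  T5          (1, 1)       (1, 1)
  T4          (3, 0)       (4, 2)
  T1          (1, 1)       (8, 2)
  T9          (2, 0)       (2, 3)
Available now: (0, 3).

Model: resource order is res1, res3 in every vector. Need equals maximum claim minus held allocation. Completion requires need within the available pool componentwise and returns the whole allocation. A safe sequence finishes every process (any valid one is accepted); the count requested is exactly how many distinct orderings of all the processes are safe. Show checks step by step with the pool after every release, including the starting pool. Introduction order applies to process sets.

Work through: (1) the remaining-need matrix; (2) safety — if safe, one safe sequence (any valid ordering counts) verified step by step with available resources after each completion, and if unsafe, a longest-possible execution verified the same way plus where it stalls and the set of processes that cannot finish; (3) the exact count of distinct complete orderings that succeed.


(1) Remaining need (order res1, res3):
  T7: (8, 2)
  T3: (7, 6)
  T5: (0, 0)
  T4: (1, 2)
  T1: (7, 1)
  T9: (0, 3)
(2) UNSAFE.
Key observation: the wall is res1: completing T9, T5, T4 brings the pool only to (6, 4), and all the rest need more.
The run T9, T5, T4 cannot be extended any further. Walking it through:
  pool = (0, 3)
  T9: need (0, 3) fits (0, 3); releases (2, 0), pool now (2, 3)
  T5: need (0, 0) fits (2, 3); releases (1, 1), pool now (3, 4)
  T4: need (1, 2) fits (3, 4); releases (3, 0), pool now (6, 4)
  T7 still needs (8, 2) but only (6, 4) is free — short on res1
  T3 still needs (7, 6) but only (6, 4) is free — short on res1 and res3
  T1 still needs (7, 1) but only (6, 4) is free — short on res1
Never able to finish: T7, T3 and T1.
(3) The exact count: 0 of the possible complete orderings are safe sequences.


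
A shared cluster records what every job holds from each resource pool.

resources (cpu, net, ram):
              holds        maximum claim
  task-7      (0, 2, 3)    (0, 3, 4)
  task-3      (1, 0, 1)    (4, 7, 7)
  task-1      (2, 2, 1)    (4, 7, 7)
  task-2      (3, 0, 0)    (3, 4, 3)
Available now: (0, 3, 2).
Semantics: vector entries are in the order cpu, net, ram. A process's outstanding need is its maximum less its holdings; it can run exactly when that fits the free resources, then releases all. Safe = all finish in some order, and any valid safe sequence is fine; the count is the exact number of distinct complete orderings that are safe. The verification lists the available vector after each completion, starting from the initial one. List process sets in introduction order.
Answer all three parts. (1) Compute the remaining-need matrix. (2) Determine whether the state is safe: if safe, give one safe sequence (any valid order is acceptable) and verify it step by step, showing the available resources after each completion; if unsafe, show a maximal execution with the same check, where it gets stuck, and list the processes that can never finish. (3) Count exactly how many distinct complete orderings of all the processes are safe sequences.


(1) Remaining need (order cpu, net, ram):
  task-7: (0, 1, 1)
  task-3: (3, 7, 6)
  task-1: (2, 5, 6)
  task-2: (0, 4, 3)
(2) UNSAFE — no complete ordering exists.
Key observation: once task-7, task-2 finish, the pool peaks at (3, 5, 5) — and every remaining process still needs more ram than that.
The run task-7, task-2 cannot be extended any further. Verifying each step:
  pool = (0, 3, 2)
  task-7: need (0, 1, 1) fits (0, 3, 2); releases (0, 2, 3), pool now (0, 5, 5)
  task-2: need (0, 4, 3) fits (0, 5, 5); releases (3, 0, 0), pool now (3, 5, 5)
  blocked: task-3 wants (3, 7, 6), pool (3, 5, 5) — not enough net and ram
  blocked: task-1 wants (2, 5, 6), pool (3, 5, 5) — not enough ram
Never able to finish: task-3 and task-1.
(3) Exactly 0 of the possible complete orderings are safe sequences.


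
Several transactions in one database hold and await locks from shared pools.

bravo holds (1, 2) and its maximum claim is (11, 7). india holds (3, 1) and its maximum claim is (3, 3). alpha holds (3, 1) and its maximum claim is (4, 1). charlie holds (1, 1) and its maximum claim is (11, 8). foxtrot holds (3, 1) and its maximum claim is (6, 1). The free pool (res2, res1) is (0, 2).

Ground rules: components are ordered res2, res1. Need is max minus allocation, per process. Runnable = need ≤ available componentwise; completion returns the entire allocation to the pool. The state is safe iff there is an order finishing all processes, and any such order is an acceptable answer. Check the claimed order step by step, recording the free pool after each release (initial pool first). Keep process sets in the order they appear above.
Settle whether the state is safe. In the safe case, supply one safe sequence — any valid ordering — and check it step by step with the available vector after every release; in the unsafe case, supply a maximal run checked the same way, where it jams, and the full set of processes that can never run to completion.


UNSAFE.
Key observation: even finishing india, foxtrot, alpha leaves just (9, 5) free — too little res2 for any of the remaining processes.
The run india, foxtrot, alpha cannot be extended any further. Walking it through:
  pool = (0, 2)
  run india (needs (0, 2), free (0, 2)); after release of (3, 1) the pool is (3, 3)
  run foxtrot (needs (3, 0), free (3, 3)); after release of (3, 1) the pool is (6, 4)
  run alpha (needs (1, 0), free (6, 4)); after release of (3, 1) the pool is (9, 5)
  blocked: bravo wants (10, 5), pool (9, 5) — not enough res2
  blocked: charlie wants (10, 7), pool (9, 5) — not enough res2 and res1
Never able to finish: bravo and charlie.


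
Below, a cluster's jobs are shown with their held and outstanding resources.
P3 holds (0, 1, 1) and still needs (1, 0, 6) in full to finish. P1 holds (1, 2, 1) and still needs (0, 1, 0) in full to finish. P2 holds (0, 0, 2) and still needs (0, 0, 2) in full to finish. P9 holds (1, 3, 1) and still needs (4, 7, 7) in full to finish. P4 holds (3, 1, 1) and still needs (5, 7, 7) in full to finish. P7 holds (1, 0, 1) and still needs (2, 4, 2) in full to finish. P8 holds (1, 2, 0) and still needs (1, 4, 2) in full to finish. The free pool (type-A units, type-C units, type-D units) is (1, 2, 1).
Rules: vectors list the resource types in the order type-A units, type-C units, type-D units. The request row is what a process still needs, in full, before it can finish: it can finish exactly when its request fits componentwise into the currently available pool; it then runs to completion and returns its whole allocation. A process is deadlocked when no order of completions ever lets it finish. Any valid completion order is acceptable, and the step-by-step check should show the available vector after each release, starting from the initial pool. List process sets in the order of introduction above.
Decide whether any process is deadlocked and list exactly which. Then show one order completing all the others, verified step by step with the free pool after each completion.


Deadlocked: P3, P9 and P4.
Key observation: type-D units is the bottleneck — with P1, P2, P8, P7 done the pool holds (4, 6, 5), short of every remaining need.
The rest can finish in the order P1, P2, P8, P7. Walking it through:
  pool = (1, 2, 1)
  P1: need (0, 1, 0) fits (1, 2, 1); releases (1, 2, 1), pool now (2, 4, 2)
  P2: need (0, 0, 2) fits (2, 4, 2); releases (0, 0, 2), pool now (2, 4, 4)
  P8: need (1, 4, 2) fits (2, 4, 4); releases (1, 2, 0), pool now (3, 6, 4)
  P7: need (2, 4, 2) fits (3, 6, 4); releases (1, 0, 1), pool now (4, 6, 5)
None of the blocked processes ever fits:
  blocked: P3 wants (1, 0, 6), pool (4, 6, 5) — not enough type-D units
  blocked: P9 wants (4, 7, 7), pool (4, 6, 5) — not enough type-C units and type-D units
  blocked: P4 wants (5, 7, 7), pool (4, 6, 5) — not enough type-A units, type-C units and type-D units


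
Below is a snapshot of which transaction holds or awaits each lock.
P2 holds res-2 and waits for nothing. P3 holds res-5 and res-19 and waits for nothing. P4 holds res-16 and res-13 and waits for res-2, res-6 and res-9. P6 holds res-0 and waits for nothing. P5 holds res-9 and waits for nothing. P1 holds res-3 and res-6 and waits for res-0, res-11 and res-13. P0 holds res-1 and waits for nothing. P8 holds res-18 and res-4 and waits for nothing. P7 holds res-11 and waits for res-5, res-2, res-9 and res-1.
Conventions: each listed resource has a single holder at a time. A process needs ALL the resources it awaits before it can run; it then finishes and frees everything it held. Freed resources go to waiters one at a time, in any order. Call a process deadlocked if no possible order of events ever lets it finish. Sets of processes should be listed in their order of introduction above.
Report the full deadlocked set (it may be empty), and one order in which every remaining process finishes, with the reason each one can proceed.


The deadlocked set is P4 and P1.
Key observation: the knot is the closed ring of waits P4 -> P1 -> P4; no other process is dragged down with it.
One completion order for the rest: P6, P3, P0, P5, P2, P7, P8.
Check, step by step:
  P6: no waits; runs immediately, freeing res-0
  P3: no waits; runs immediately, freeing res-5 and res-19
  P0: no waits; runs immediately, freeing res-1
  P5: no waits; runs immediately, freeing res-9
  P2: no waits; runs immediately, freeing res-2
  P7 waits on res-5, res-2, res-9 and res-1 — all released -> runs and releases res-11
  P8: no waits; runs immediately, freeing res-18 and res-4


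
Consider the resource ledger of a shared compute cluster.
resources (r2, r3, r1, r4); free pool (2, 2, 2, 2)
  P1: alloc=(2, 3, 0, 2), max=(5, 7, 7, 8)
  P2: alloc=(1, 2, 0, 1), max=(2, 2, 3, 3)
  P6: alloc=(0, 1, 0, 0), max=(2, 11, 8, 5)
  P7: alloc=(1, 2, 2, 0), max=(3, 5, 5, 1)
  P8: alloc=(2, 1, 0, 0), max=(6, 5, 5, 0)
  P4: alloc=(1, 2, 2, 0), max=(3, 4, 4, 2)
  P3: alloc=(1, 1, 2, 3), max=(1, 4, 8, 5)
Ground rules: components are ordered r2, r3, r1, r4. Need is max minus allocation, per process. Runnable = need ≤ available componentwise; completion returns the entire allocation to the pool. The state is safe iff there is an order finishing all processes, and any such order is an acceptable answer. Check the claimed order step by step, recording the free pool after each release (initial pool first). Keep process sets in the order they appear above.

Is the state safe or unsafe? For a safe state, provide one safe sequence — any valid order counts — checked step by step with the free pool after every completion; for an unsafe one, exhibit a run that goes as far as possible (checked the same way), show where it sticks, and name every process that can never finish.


SAFE — a valid safe sequence is P4, P7, P3, P8, P2, P6, P1.
Key observation: the first exact fit in this order is P4 — it needs (2, 2, 2, 2) with (2, 2, 2, 2) free, meeting a requested resource to the last unit.
Verifying each step:
  pool = (2, 2, 2, 2)
  P4: need (2, 2, 2, 2) fits (2, 2, 2, 2); releases (1, 2, 2, 0), pool now (3, 4, 4, 2)
  P7: need (2, 3, 3, 1) fits (3, 4, 4, 2); releases (1, 2, 2, 0), pool now (4, 6, 6, 2)
  P3: need (0, 3, 6, 2) fits (4, 6, 6, 2); releases (1, 1, 2, 3), pool now (5, 7, 8, 5)
  P8: need (4, 4, 5, 0) fits (5, 7, 8, 5); releases (2, 1, 0, 0), pool now (7, 8, 8, 5)
  P2: need (1, 0, 3, 2) fits (7, 8, 8, 5); releases (1, 2, 0, 1), pool now (8, 10, 8, 6)
  P6: need (2, 10, 8, 5) fits (8, 10, 8, 6); releases (0, 1, 0, 0), pool now (8, 11, 8, 6)
  P1: need (3, 4, 7, 6) fits (8, 11, 8, 6); releases (2, 3, 0, 2), pool now (10, 14, 8, 8)


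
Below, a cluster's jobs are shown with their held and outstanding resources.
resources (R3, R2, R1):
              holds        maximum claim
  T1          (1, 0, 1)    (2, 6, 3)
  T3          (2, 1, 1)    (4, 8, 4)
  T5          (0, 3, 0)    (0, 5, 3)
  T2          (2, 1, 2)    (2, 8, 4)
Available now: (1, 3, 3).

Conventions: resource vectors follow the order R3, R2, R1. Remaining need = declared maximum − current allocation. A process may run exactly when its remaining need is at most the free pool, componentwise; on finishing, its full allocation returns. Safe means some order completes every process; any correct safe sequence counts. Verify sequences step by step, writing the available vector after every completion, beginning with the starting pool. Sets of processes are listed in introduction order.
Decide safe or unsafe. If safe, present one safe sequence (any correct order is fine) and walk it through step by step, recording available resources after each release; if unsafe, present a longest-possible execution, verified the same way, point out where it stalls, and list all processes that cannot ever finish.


UNSAFE.
Key observation: even finishing T5, T1 leaves just (2, 6, 4) free — too little R2 for any of the remaining processes.
A maximal execution: T5, T1 — then nothing else fits. Step-by-step check:
  pool = (1, 3, 3)
  T5 needs (0, 2, 3) <= (1, 3, 3) -> finishes; pool += (0, 3, 0) = (1, 6, 3)
  T1 needs (1, 6, 2) <= (1, 6, 3) -> finishes; pool += (1, 0, 1) = (2, 6, 4)
  T3 still needs (2, 7, 3) but only (2, 6, 4) is free — short on R2
  T2 still needs (0, 7, 2) but only (2, 6, 4) is free — short on R2
Never able to finish: T3 and T2.


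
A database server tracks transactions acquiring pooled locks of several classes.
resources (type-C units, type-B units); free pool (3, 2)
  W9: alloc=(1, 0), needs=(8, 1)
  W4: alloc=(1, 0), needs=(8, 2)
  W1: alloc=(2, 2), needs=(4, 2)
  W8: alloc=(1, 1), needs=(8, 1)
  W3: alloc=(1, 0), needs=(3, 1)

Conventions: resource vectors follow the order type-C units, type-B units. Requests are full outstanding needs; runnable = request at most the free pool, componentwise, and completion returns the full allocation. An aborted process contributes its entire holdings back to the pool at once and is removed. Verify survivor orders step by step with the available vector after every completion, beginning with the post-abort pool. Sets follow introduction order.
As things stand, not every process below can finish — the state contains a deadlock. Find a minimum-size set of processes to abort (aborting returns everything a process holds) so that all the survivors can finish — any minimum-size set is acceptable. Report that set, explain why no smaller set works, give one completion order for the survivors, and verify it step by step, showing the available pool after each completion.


Minimum abort set: W4 and W8.
Key observation: W9 had no path to completion before; after the abort of W4 and W8 ((2, 1) returned), step 3 is where it fits.
Minimality, checking each single-abort alternative: W9 alone leaves W4 blocked (short on type-C units); W4 alone leaves W9 blocked (short on type-C units); W1 alone leaves W9 blocked (short on type-C units); W8 alone leaves W9 blocked (short on type-C units); W3 alone leaves W9 blocked (short on type-C units).
The survivors complete as W1, W3, W9. Check, step by step (starting from the post-abort pool):
  pool = (5, 3)
  W1: need (4, 2) fits (5, 3); releases (2, 2), pool now (7, 5)
  W3: need (3, 1) fits (7, 5); releases (1, 0), pool now (8, 5)
  W9: need (8, 1) fits (8, 5); releases (1, 0), pool now (9, 5)


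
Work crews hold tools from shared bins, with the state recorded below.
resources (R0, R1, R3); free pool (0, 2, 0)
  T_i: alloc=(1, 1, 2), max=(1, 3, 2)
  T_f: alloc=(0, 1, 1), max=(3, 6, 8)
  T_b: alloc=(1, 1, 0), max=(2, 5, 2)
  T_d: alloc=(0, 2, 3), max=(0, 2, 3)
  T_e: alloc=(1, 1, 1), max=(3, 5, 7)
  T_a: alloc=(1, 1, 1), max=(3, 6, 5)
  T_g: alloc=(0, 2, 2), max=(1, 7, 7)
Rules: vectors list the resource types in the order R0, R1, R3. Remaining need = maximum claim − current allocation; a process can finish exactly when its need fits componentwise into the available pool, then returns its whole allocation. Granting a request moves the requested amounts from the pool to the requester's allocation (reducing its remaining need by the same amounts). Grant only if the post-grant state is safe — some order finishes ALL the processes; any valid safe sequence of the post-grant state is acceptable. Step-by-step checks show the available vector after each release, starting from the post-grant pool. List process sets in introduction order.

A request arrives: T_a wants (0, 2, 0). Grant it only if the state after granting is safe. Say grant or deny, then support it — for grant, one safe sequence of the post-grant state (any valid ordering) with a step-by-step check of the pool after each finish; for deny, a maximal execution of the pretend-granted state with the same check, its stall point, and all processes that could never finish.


DENY — the pretend-granted state is unsafe.
Key observation: after T_d, T_i the pool peaks at (1, 3, 5), and each blocked process is short somewhere: T_f on R0, R1, R3; T_b on R1; T_e on R0, R1, R3; T_a on R0; T_g on R1.
On the post-grant state, T_d, T_i is a maximal run — nothing extends it. Verifying each step:
  pool = (0, 0, 0)
  T_d needs (0, 0, 0) <= (0, 0, 0) -> finishes; pool += (0, 2, 3) = (0, 2, 3)
  T_i needs (0, 2, 0) <= (0, 2, 3) -> finishes; pool += (1, 1, 2) = (1, 3, 5)
  T_f cannot run: need (3, 5, 7) vs free (1, 3, 5) (insufficient R0, R1 and R3)
  T_b cannot run: need (1, 4, 2) vs free (1, 3, 5) (insufficient R1)
  T_e cannot run: need (2, 4, 6) vs free (1, 3, 5) (insufficient R0, R1 and R3)
  T_a cannot run: need (2, 3, 4) vs free (1, 3, 5) (insufficient R0)
  T_g cannot run: need (1, 5, 5) vs free (1, 3, 5) (insufficient R1)
Had the request been granted, T_f, T_b, T_e, T_a and T_g could never finish.


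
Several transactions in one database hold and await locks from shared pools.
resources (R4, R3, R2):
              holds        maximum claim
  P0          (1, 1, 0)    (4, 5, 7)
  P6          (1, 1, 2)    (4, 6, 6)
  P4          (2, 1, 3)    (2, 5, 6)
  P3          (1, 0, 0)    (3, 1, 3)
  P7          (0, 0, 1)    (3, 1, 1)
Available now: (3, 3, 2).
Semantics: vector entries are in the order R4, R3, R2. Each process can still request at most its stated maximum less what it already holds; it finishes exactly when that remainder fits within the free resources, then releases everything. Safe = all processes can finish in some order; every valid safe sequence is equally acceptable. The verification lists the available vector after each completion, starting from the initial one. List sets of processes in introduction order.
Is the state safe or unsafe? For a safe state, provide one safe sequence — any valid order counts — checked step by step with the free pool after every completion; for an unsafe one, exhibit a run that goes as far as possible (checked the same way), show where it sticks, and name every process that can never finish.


UNSAFE — no complete ordering exists.
Key observation: the pool after P7, P3 is (4, 3, 3); every surviving request exceeds it in R3, so progress ends there.
The run P7, P3 cannot be extended any further. Verifying each step:
  pool = (3, 3, 2)
  run P7 (needs (3, 1, 0), free (3, 3, 2)); after release of (0, 0, 1) the pool is (3, 3, 3)
  run P3 (needs (2, 1, 3), free (3, 3, 3)); after release of (1, 0, 0) the pool is (4, 3, 3)
  P0 cannot run: need (3, 4, 7) vs free (4, 3, 3) (insufficient R3 and R2)
  P6 cannot run: need (3, 5, 4) vs free (4, 3, 3) (insufficient R3 and R2)
  P4 cannot run: need (0, 4, 3) vs free (4, 3, 3) (insufficient R3)
Processes that can never finish: P0, P6 and P4.


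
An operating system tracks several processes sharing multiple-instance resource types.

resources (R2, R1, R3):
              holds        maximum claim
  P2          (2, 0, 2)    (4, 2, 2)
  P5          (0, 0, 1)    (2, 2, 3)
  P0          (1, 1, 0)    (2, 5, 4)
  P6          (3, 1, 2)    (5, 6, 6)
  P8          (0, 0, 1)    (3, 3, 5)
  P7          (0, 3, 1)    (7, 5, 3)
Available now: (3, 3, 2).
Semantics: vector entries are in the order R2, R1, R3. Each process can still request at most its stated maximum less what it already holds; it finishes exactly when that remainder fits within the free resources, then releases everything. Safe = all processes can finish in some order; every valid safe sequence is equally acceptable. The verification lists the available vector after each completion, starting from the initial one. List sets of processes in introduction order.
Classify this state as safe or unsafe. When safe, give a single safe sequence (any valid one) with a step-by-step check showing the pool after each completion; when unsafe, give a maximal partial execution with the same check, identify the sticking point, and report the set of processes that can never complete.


UNSAFE — no complete ordering exists.
Key observation: after P2, P8, P5 the pool peaks at (5, 3, 6), and each blocked process is short somewhere: P0 on R1; P6 on R1; P7 on R2.
A maximal execution: P2, P8, P5 — then nothing else fits. Verifying each step:
  pool = (3, 3, 2)
  run P2 (needs (2, 2, 0), free (3, 3, 2)); after release of (2, 0, 2) the pool is (5, 3, 4)
  run P8 (needs (3, 3, 4), free (5, 3, 4)); after release of (0, 0, 1) the pool is (5, 3, 5)
  run P5 (needs (2, 2, 2), free (5, 3, 5)); after release of (0, 0, 1) the pool is (5, 3, 6)
  P0 cannot run: need (1, 4, 4) vs free (5, 3, 6) (insufficient R1)
  P6 cannot run: need (2, 5, 4) vs free (5, 3, 6) (insufficient R1)
  P7 cannot run: need (7, 2, 2) vs free (5, 3, 6) (insufficient R2)
Processes that can never finish: P0, P6 and P7.


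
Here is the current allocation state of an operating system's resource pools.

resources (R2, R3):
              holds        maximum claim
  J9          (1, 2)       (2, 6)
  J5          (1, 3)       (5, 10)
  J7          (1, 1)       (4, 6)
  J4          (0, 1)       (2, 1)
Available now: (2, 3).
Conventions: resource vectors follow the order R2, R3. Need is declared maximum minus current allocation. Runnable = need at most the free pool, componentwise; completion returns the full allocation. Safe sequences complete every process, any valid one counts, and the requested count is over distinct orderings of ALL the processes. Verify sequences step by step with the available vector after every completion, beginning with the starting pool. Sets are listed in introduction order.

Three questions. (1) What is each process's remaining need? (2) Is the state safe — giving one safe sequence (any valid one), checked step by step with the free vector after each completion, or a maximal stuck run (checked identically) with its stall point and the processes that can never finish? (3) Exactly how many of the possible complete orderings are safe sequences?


(1) Outstanding need per process (order R2, R3):
  J9: (1, 4)
  J5: (4, 7)
  J7: (3, 5)
  J4: (2, 0)
(2) SAFE — a valid safe sequence is J4, J9, J7, J5.
Key observation: the order's first zero-slack moment is J4 ((2, 0) needed, (2, 3) free — a requested resource with nothing to spare).
Step-by-step check:
  pool = (2, 3)
  run J4 (needs (2, 0), free (2, 3)); after release of (0, 1) the pool is (2, 4)
  run J9 (needs (1, 4), free (2, 4)); after release of (1, 2) the pool is (3, 6)
  run J7 (needs (3, 5), free (3, 6)); after release of (1, 1) the pool is (4, 7)
  run J5 (needs (4, 7), free (4, 7)); after release of (1, 3) the pool is (5, 10)
(3) The exact count: 1 of the possible complete orderings is a safe sequence.


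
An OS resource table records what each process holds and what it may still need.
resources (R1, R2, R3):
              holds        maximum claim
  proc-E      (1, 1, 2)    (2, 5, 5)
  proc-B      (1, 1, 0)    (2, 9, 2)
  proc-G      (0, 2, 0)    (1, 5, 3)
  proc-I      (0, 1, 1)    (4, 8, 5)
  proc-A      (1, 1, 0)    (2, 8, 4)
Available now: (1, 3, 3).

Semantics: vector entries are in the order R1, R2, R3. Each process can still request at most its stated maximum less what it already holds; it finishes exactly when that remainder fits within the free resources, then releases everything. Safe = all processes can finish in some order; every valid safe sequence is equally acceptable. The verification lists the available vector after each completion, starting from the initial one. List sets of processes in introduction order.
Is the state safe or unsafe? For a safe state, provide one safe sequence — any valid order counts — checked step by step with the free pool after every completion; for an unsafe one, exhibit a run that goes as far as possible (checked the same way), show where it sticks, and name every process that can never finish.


UNSAFE — no complete ordering exists.
Key observation: the pool after proc-G, proc-E is (2, 6, 5); every surviving request exceeds it in R2, so progress ends there.
The run proc-G, proc-E cannot be extended any further. Walking it through:
  pool = (1, 3, 3)
  run proc-G (needs (1, 3, 3), free (1, 3, 3)); after release of (0, 2, 0) the pool is (1, 5, 3)
  run proc-E (needs (1, 4, 3), free (1, 5, 3)); after release of (1, 1, 2) the pool is (2, 6, 5)
  blocked: proc-B wants (1, 8, 2), pool (2, 6, 5) — not enough R2
  blocked: proc-I wants (4, 7, 4), pool (2, 6, 5) — not enough R1 and R2
  blocked: proc-A wants (1, 7, 4), pool (2, 6, 5) — not enough R2
Processes that can never finish: proc-B, proc-I and proc-A.


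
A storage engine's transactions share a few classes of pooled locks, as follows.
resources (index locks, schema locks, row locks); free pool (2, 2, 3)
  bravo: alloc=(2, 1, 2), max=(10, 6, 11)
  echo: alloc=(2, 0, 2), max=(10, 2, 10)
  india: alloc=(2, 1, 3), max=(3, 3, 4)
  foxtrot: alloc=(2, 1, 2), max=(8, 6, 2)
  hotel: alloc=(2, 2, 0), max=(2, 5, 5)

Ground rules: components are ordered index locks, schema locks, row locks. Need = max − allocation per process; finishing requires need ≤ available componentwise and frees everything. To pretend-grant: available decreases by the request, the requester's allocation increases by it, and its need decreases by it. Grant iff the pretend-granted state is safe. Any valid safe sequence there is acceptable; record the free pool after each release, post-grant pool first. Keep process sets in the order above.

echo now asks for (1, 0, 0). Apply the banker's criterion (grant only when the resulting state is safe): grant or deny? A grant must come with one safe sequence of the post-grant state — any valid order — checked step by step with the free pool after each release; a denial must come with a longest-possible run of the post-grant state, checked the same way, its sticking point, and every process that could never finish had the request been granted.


DENY: after the grant no complete ordering would exist.
Key observation: once india, hotel finish, the pool peaks at (5, 5, 6) — and every remaining process still needs more index locks than that.
On the post-grant state, india, hotel is a maximal run — nothing extends it. Step-by-step check:
  pool = (1, 2, 3)
  india needs (1, 2, 1) <= (1, 2, 3) -> finishes; pool += (2, 1, 3) = (3, 3, 6)
  hotel needs (0, 3, 5) <= (3, 3, 6) -> finishes; pool += (2, 2, 0) = (5, 5, 6)
  bravo still needs (8, 5, 9) but only (5, 5, 6) is free — short on index locks and row locks
  echo still needs (7, 2, 8) but only (5, 5, 6) is free — short on index locks and row locks
  foxtrot still needs (6, 5, 0) but only (5, 5, 6) is free — short on index locks
Post-grant, the permanently blocked set is bravo, echo and foxtrot.


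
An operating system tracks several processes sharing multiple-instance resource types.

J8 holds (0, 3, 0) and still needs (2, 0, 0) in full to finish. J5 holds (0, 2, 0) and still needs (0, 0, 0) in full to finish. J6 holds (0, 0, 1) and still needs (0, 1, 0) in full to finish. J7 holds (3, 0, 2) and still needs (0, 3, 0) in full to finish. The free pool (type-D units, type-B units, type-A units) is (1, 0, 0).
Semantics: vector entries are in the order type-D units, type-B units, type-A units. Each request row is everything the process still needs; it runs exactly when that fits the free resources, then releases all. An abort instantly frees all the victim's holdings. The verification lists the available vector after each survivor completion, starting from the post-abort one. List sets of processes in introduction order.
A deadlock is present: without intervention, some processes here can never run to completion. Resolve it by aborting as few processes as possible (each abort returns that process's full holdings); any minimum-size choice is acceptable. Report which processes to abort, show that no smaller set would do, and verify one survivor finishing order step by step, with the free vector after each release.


The answer: abort J7.
Key observation: J8 could never have finished before the abort; with (3, 0, 2) returned by J7, it fits at step 3.
No smaller set exists: with zero aborts the deadlock remains.
One survivor order: J5, J6, J8. Verifying each step (post-abort pool first):
  pool = (4, 0, 2)
  run J5 (needs (0, 0, 0), free (4, 0, 2)); after release of (0, 2, 0) the pool is (4, 2, 2)
  run J6 (needs (0, 1, 0), free (4, 2, 2)); after release of (0, 0, 1) the pool is (4, 2, 3)
  run J8 (needs (2, 0, 0), free (4, 2, 3)); after release of (0, 3, 0) the pool is (4, 5, 3)


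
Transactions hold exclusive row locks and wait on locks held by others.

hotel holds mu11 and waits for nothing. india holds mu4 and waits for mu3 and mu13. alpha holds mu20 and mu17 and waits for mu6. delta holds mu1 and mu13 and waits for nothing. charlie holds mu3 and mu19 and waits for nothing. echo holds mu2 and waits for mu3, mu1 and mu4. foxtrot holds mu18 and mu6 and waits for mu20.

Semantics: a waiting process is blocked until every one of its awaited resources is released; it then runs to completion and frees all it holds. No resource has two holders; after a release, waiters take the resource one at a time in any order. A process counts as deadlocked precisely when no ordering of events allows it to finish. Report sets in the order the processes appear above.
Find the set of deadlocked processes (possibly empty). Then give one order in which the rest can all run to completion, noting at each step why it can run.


Deadlocked: alpha and foxtrot.
Key observation: the waits loop around alpha -> foxtrot -> alpha with no way out; no other process is dragged down with it.
A valid finishing order for the others: delta, charlie, india, hotel, echo.
Walking it through:
  delta: no waits; runs immediately, freeing mu1 and mu13
  charlie: no waits; runs immediately, freeing mu3 and mu19
  india waits on mu3 and mu13 — all released -> runs and releases mu4
  hotel: no waits; runs immediately, freeing mu11
  echo waits on mu3, mu1 and mu4 — all released -> runs and releases mu2


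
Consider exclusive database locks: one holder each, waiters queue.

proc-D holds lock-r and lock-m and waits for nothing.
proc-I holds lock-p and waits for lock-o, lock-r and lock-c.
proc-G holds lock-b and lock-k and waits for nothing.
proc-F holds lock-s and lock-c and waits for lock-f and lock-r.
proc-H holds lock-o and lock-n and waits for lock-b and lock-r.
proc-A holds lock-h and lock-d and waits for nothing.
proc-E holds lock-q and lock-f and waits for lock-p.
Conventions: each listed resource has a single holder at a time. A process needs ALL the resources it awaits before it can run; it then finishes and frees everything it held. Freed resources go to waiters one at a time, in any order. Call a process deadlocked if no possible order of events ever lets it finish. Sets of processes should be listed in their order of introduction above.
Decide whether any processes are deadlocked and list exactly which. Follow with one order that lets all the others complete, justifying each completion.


Deadlocked set: proc-I, proc-F and proc-E.
Key observation: the knot is the closed ring of waits proc-I -> proc-F -> proc-E -> proc-I; no other process is dragged down with it.
The rest can finish in the order proc-G, proc-D, proc-H, proc-A.
Step-by-step check:
  proc-G waits on nothing -> runs at once and releases lock-b and lock-k
  proc-D waits on nothing -> runs at once and releases lock-r and lock-m
  proc-H waits on lock-b and lock-r — all released -> runs and releases lock-o and lock-n
  proc-A waits on nothing -> runs at once and releases lock-h and lock-d


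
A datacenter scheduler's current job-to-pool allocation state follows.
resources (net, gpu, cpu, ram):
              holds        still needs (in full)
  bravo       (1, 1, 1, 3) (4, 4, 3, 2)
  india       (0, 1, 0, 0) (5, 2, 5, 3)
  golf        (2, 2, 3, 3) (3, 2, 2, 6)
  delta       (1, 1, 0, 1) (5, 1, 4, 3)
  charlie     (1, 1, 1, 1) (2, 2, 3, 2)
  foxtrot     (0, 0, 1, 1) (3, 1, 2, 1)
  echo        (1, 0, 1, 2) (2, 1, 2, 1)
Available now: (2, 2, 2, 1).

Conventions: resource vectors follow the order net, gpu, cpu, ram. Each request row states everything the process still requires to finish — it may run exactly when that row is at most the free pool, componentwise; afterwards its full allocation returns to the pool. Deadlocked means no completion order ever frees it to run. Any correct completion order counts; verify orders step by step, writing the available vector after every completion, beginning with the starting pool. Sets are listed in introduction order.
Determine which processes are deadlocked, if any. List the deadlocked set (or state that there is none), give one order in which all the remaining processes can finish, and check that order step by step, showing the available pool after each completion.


The deadlocked set is bravo, india, golf and delta.
Key observation: after echo, charlie, foxtrot the pool peaks at (4, 3, 5, 5), and each blocked process is short somewhere: bravo on gpu; india on net; golf on ram; delta on net.
The rest can finish in the order echo, charlie, foxtrot. Walking it through:
  pool = (2, 2, 2, 1)
  echo: need (2, 1, 2, 1) fits (2, 2, 2, 1); releases (1, 0, 1, 2), pool now (3, 2, 3, 3)
  charlie: need (2, 2, 3, 2) fits (3, 2, 3, 3); releases (1, 1, 1, 1), pool now (4, 3, 4, 4)
  foxtrot: need (3, 1, 2, 1) fits (4, 3, 4, 4); releases (0, 0, 1, 1), pool now (4, 3, 5, 5)
None of the blocked processes ever fits:
  bravo still needs (4, 4, 3, 2) but only (4, 3, 5, 5) is free — short on gpu
  india still needs (5, 2, 5, 3) but only (4, 3, 5, 5) is free — short on net
  golf still needs (3, 2, 2, 6) but only (4, 3, 5, 5) is free — short on ram
  delta still needs (5, 1, 4, 3) but only (4, 3, 5, 5) is free — short on net


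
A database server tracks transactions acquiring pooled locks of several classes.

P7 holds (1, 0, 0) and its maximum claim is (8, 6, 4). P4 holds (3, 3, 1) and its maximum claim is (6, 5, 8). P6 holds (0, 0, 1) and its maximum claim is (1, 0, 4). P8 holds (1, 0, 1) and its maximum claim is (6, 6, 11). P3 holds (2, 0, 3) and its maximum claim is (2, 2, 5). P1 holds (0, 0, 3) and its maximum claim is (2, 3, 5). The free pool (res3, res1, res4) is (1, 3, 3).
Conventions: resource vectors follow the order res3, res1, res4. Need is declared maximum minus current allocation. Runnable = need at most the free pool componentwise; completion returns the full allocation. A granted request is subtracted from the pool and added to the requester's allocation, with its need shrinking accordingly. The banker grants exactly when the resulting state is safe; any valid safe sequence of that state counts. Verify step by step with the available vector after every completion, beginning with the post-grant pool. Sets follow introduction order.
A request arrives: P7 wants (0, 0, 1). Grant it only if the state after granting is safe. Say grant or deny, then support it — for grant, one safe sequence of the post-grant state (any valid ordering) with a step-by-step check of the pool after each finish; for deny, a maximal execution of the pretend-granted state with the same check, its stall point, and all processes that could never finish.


GRANT — the state after the grant stays safe, e.g. via P3, P1, P4, P6, P8, P7.
Key observation: post-grant, (1, 3, 2) remains, and an order beginning with P3 completes everyone.
Verifying the post-grant state step by step:
  pool = (1, 3, 2)
  P3: need (0, 2, 2) fits (1, 3, 2); releases (2, 0, 3), pool now (3, 3, 5)
  P1: need (2, 3, 2) fits (3, 3, 5); releases (0, 0, 3), pool now (3, 3, 8)
  P4: need (3, 2, 7) fits (3, 3, 8); releases (3, 3, 1), pool now (6, 6, 9)
  P6: need (1, 0, 3) fits (6, 6, 9); releases (0, 0, 1), pool now (6, 6, 10)
  P8: need (5, 6, 10) fits (6, 6, 10); releases (1, 0, 1), pool now (7, 6, 11)
  P7: need (7, 6, 3) fits (7, 6, 11); releases (1, 0, 1), pool now (8, 6, 12)


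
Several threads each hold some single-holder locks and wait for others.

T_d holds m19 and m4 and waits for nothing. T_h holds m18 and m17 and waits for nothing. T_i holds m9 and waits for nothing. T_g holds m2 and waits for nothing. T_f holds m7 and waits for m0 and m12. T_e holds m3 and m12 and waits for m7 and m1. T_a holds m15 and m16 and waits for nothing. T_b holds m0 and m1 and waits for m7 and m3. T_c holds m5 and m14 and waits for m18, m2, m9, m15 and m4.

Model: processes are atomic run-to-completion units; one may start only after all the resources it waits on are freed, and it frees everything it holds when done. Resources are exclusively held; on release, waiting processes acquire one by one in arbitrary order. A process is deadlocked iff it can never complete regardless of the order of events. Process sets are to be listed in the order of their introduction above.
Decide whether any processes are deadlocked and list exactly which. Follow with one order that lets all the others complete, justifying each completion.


The deadlocked set is T_f, T_e and T_b.
Key observation: the knot is the closed ring of waits T_f -> T_e -> T_f; T_b is caught in further circular waits.
One completion order for the rest: T_g, T_i, T_h, T_d, T_a, T_c.
Verifying each step:
  T_g waits on nothing -> runs at once and releases m2
  T_i waits on nothing -> runs at once and releases m9
  T_h waits on nothing -> runs at once and releases m18 and m17
  T_d waits on nothing -> runs at once and releases m19 and m4
  T_a waits on nothing -> runs at once and releases m15 and m16
  run T_c (all its waits — m18, m2, m9, m15 and m4 — are resolved); releases m5 and m14


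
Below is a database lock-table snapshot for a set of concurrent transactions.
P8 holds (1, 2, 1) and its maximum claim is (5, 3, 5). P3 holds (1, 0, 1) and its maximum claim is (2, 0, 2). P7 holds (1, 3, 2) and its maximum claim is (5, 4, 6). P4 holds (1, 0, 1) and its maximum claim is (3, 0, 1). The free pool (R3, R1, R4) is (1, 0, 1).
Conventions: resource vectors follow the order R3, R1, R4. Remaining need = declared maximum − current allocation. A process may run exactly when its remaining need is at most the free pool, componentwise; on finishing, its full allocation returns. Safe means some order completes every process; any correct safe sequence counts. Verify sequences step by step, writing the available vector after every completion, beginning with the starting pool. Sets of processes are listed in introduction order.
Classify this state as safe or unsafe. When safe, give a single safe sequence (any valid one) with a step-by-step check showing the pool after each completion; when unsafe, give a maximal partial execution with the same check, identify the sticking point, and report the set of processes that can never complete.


UNSAFE — no complete ordering exists.
Key observation: R3 is the bottleneck — with P3, P4 done the pool holds (3, 0, 3), short of every remaining need.
The run P3, P4 cannot be extended any further. Step-by-step check:
  pool = (1, 0, 1)
  run P3 (needs (1, 0, 1), free (1, 0, 1)); after release of (1, 0, 1) the pool is (2, 0, 2)
  run P4 (needs (2, 0, 0), free (2, 0, 2)); after release of (1, 0, 1) the pool is (3, 0, 3)
  P8 still needs (4, 1, 4) but only (3, 0, 3) is free — short on R3, R1 and R4
  P7 still needs (4, 1, 4) but only (3, 0, 3) is free — short on R3, R1 and R4
Processes that can never finish: P8 and P7.


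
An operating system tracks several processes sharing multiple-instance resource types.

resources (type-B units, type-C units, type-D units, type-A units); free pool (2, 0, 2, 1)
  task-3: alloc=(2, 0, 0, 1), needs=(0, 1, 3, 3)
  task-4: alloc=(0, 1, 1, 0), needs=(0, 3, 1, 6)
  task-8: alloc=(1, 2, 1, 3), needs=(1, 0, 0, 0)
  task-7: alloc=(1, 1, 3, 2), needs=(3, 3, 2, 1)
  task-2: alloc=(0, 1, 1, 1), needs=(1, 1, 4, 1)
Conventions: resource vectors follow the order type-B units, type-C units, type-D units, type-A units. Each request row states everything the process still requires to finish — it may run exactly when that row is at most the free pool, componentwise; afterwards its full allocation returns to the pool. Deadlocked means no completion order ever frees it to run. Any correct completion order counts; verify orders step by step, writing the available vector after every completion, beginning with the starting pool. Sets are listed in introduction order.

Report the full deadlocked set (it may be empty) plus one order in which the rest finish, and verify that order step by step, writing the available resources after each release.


Deadlocked set: task-4, task-7 and task-2.
Key observation: after task-8, task-3 the pool peaks at (5, 2, 3, 5), and each blocked process is short somewhere: task-4 on type-C units, type-A units; task-7 on type-C units; task-2 on type-D units.
The rest can finish in the order task-8, task-3. Verifying each step:
  pool = (2, 0, 2, 1)
  run task-8 (needs (1, 0, 0, 0), free (2, 0, 2, 1)); after release of (1, 2, 1, 3) the pool is (3, 2, 3, 4)
  run task-3 (needs (0, 1, 3, 3), free (3, 2, 3, 4)); after release of (2, 0, 0, 1) the pool is (5, 2, 3, 5)
None of the blocked processes ever fits:
  task-4 cannot run: need (0, 3, 1, 6) vs free (5, 2, 3, 5) (insufficient type-C units and type-A units)
  task-7 cannot run: need (3, 3, 2, 1) vs free (5, 2, 3, 5) (insufficient type-C units)
  task-2 cannot run: need (1, 1, 4, 1) vs free (5, 2, 3, 5) (insufficient type-D units)
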